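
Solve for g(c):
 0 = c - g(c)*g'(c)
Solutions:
 g(c) = -sqrt(C1 + c^2)
 g(c) = sqrt(C1 + c^2)


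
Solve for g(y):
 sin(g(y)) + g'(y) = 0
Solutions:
 g(y) = -acos((-C1 - exp(2*y))/(C1 - exp(2*y))) + 2*pi
 g(y) = acos((-C1 - exp(2*y))/(C1 - exp(2*y)))


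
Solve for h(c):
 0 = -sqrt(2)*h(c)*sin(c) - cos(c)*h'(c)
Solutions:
 h(c) = C1*cos(c)^(sqrt(2))


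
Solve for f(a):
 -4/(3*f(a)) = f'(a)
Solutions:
 f(a) = -sqrt(C1 - 24*a)/3
 f(a) = sqrt(C1 - 24*a)/3


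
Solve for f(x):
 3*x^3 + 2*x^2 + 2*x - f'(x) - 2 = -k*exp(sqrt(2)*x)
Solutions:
 f(x) = C1 + sqrt(2)*k*exp(sqrt(2)*x)/2 + 3*x^4/4 + 2*x^3/3 + x^2 - 2*x


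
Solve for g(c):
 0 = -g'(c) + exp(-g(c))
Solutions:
 g(c) = log(C1 + c)


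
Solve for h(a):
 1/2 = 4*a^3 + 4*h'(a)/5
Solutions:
 h(a) = C1 - 5*a^4/4 + 5*a/8


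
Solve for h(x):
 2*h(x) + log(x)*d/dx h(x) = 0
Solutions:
 h(x) = C1*exp(-2*li(x))


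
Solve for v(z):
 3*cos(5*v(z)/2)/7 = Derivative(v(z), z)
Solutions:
 -3*z/7 - log(sin(5*v(z)/2) - 1)/5 + log(sin(5*v(z)/2) + 1)/5 = C1


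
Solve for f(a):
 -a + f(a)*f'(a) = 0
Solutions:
 f(a) = -sqrt(C1 + a^2)
 f(a) = sqrt(C1 + a^2)


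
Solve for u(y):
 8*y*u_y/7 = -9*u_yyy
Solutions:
 u(y) = C1 + Integral(C2*airyai(-2*147^(1/3)*y/21) + C3*airybi(-2*147^(1/3)*y/21), y)


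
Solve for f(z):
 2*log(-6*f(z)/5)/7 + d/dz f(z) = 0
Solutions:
 7*Integral(1/(log(-_y) - log(5) + log(6)), (_y, f(z)))/2 = C1 - z


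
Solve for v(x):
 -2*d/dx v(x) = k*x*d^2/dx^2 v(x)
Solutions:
 v(x) = C1 + x^(((re(k) - 2)*re(k) + im(k)^2)/(re(k)^2 + im(k)^2))*(C2*sin(2*log(x)*Abs(im(k))/(re(k)^2 + im(k)^2)) + C3*cos(2*log(x)*im(k)/(re(k)^2 + im(k)^2)))


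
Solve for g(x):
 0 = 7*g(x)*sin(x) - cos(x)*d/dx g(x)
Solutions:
 g(x) = C1/cos(x)^7


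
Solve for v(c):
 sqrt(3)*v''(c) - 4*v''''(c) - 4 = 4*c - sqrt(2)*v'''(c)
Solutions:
 v(c) = C1 + C2*c + C3*exp(sqrt(2)*c*(1 - sqrt(1 + 8*sqrt(3)))/8) + C4*exp(sqrt(2)*c*(1 + sqrt(1 + 8*sqrt(3)))/8) + 2*sqrt(3)*c^3/9 + 2*c^2*(-sqrt(2) + sqrt(3))/3


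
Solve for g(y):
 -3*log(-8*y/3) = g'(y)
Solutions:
 g(y) = C1 - 3*y*log(-y) + 3*y*(-3*log(2) + 1 + log(3))


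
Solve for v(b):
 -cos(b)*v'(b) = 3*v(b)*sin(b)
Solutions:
 v(b) = C1*cos(b)^3


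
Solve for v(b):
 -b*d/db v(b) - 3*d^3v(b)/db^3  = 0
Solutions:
 v(b) = C1 + Integral(C2*airyai(-3^(2/3)*b/3) + C3*airybi(-3^(2/3)*b/3), b)


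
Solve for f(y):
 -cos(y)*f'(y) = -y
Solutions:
 f(y) = C1 + Integral(y/cos(y), y)


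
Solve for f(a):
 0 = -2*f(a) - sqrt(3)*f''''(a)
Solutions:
 f(a) = (C1*sin(2^(3/4)*3^(7/8)*a/6) + C2*cos(2^(3/4)*3^(7/8)*a/6))*exp(-2^(3/4)*3^(7/8)*a/6) + (C3*sin(2^(3/4)*3^(7/8)*a/6) + C4*cos(2^(3/4)*3^(7/8)*a/6))*exp(2^(3/4)*3^(7/8)*a/6)


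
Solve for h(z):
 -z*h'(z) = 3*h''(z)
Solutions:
 h(z) = C1 + C2*erf(sqrt(6)*z/6)


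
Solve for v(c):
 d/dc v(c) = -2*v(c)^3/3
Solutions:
 v(c) = -sqrt(6)*sqrt(-1/(C1 - 2*c))/2
 v(c) = sqrt(6)*sqrt(-1/(C1 - 2*c))/2


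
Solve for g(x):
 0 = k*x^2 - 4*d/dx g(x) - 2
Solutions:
 g(x) = C1 + k*x^3/12 - x/2


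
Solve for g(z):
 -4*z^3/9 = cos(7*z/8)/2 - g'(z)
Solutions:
 g(z) = C1 + z^4/9 + 4*sin(7*z/8)/7


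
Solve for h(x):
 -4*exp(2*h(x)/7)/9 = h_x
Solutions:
 h(x) = 7*log(-sqrt(-1/(C1 - 4*x))) - 7*log(2) + 7*log(3) + 7*log(14)/2
 h(x) = 7*log(-1/(C1 - 4*x))/2 - 7*log(2) + 7*log(3) + 7*log(14)/2


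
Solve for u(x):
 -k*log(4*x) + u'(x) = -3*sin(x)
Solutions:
 u(x) = C1 + k*x*(log(x) - 1) + 2*k*x*log(2) + 3*cos(x)


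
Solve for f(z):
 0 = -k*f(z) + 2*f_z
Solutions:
 f(z) = C1*exp(k*z/2)


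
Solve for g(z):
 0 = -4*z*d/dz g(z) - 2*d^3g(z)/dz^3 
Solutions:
 g(z) = C1 + Integral(C2*airyai(-2^(1/3)*z) + C3*airybi(-2^(1/3)*z), z)


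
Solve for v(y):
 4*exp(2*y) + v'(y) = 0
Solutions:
 v(y) = C1 - 2*exp(2*y)


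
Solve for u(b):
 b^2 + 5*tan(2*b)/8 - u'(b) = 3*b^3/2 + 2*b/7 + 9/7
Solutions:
 u(b) = C1 - 3*b^4/8 + b^3/3 - b^2/7 - 9*b/7 - 5*log(cos(2*b))/16


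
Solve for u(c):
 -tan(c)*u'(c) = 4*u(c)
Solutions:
 u(c) = C1/sin(c)^4


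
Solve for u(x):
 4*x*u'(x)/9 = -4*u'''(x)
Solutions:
 u(x) = C1 + Integral(C2*airyai(-3^(1/3)*x/3) + C3*airybi(-3^(1/3)*x/3), x)


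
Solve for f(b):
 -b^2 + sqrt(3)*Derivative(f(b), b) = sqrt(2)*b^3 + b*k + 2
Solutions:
 f(b) = C1 + sqrt(6)*b^4/12 + sqrt(3)*b^3/9 + sqrt(3)*b^2*k/6 + 2*sqrt(3)*b/3


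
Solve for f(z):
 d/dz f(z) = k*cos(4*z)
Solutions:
 f(z) = C1 + k*sin(4*z)/4


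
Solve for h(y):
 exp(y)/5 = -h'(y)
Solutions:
 h(y) = C1 - exp(y)/5


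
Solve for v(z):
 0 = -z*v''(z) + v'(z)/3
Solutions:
 v(z) = C1 + C2*z^(4/3)


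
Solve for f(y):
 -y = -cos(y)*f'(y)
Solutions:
 f(y) = C1 + Integral(y/cos(y), y)


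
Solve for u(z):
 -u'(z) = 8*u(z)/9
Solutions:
 u(z) = C1*exp(-8*z/9)


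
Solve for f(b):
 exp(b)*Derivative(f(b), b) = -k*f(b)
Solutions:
 f(b) = C1*exp(k*exp(-b))


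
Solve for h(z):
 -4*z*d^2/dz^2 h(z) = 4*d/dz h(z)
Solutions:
 h(z) = C1 + C2*log(z)


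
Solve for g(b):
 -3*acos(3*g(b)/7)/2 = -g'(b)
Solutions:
 Integral(1/acos(3*_y/7), (_y, g(b))) = C1 + 3*b/2


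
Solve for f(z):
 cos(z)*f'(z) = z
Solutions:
 f(z) = C1 + Integral(z/cos(z), z)


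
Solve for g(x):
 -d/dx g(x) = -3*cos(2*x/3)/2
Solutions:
 g(x) = C1 + 9*sin(2*x/3)/4


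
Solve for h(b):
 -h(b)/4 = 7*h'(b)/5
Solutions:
 h(b) = C1*exp(-5*b/28)


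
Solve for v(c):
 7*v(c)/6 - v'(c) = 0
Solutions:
 v(c) = C1*exp(7*c/6)


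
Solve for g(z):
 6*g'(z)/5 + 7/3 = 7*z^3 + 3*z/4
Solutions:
 g(z) = C1 + 35*z^4/24 + 5*z^2/16 - 35*z/18


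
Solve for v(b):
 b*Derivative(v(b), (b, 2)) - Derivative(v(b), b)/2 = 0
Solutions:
 v(b) = C1 + C2*b^(3/2)


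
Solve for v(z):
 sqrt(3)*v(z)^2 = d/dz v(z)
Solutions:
 v(z) = -1/(C1 + sqrt(3)*z)


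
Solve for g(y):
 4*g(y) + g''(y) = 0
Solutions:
 g(y) = C1*sin(2*y) + C2*cos(2*y)


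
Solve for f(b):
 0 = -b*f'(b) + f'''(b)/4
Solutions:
 f(b) = C1 + Integral(C2*airyai(2^(2/3)*b) + C3*airybi(2^(2/3)*b), b)


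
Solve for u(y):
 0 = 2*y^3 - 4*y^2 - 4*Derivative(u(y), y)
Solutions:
 u(y) = C1 + y^4/8 - y^3/3


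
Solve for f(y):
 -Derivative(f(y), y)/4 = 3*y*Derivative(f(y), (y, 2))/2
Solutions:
 f(y) = C1 + C2*y^(5/6)


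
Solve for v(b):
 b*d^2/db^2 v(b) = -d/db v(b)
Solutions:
 v(b) = C1 + C2*log(b)


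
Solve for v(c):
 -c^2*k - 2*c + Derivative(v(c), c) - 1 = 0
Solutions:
 v(c) = C1 + c^3*k/3 + c^2 + c


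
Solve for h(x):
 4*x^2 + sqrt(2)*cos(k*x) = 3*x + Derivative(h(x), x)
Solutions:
 h(x) = C1 + 4*x^3/3 - 3*x^2/2 + sqrt(2)*sin(k*x)/k


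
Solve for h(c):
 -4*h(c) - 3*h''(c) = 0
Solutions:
 h(c) = C1*sin(2*sqrt(3)*c/3) + C2*cos(2*sqrt(3)*c/3)


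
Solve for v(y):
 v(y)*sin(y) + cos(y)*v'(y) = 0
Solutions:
 v(y) = C1*cos(y)


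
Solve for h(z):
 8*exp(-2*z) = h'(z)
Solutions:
 h(z) = C1 - 4*exp(-2*z)


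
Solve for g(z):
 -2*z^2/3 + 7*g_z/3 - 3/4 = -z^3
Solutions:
 g(z) = C1 - 3*z^4/28 + 2*z^3/21 + 9*z/28


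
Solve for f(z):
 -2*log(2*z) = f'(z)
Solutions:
 f(z) = C1 - 2*z*log(z) - z*log(4) + 2*z


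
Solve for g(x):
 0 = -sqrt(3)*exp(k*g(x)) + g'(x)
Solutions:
 g(x) = Piecewise((log(-1/(C1*k + sqrt(3)*k*x))/k, Ne(k, 0)), (nan, True))
 g(x) = Piecewise((C1 + sqrt(3)*x, Eq(k, 0)), (nan, True))


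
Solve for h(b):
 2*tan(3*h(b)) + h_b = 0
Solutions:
 h(b) = -asin(C1*exp(-6*b))/3 + pi/3
 h(b) = asin(C1*exp(-6*b))/3


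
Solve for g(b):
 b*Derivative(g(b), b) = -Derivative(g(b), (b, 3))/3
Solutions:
 g(b) = C1 + Integral(C2*airyai(-3^(1/3)*b) + C3*airybi(-3^(1/3)*b), b)


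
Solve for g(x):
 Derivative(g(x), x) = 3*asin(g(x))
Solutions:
 Integral(1/asin(_y), (_y, g(x))) = C1 + 3*x


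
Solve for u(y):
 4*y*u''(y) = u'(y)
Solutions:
 u(y) = C1 + C2*y^(5/4)


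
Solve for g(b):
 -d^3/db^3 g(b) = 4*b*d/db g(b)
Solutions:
 g(b) = C1 + Integral(C2*airyai(-2^(2/3)*b) + C3*airybi(-2^(2/3)*b), b)


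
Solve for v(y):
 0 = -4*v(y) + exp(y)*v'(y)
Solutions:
 v(y) = C1*exp(-4*exp(-y))


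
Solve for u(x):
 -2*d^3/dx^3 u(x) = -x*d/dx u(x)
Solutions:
 u(x) = C1 + Integral(C2*airyai(2^(2/3)*x/2) + C3*airybi(2^(2/3)*x/2), x)


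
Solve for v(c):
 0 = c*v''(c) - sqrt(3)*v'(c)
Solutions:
 v(c) = C1 + C2*c^(1 + sqrt(3))


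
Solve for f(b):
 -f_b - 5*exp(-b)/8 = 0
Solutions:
 f(b) = C1 + 5*exp(-b)/8


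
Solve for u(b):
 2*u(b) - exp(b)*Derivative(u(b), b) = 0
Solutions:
 u(b) = C1*exp(-2*exp(-b))


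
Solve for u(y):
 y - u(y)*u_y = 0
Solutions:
 u(y) = -sqrt(C1 + y^2)
 u(y) = sqrt(C1 + y^2)


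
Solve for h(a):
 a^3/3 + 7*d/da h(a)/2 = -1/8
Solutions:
 h(a) = C1 - a^4/42 - a/28


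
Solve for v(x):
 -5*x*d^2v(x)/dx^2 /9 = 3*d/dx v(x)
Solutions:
 v(x) = C1 + C2/x^(22/5)


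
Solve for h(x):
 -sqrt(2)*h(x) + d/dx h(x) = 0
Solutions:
 h(x) = C1*exp(sqrt(2)*x)


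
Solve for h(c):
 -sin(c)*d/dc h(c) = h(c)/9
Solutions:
 h(c) = C1*(cos(c) + 1)^(1/18)/(cos(c) - 1)^(1/18)


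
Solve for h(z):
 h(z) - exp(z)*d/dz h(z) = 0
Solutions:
 h(z) = C1*exp(-exp(-z))


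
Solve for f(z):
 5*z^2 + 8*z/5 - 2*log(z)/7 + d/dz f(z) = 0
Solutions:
 f(z) = C1 - 5*z^3/3 - 4*z^2/5 + 2*z*log(z)/7 - 2*z/7


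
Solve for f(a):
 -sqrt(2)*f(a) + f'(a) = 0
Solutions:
 f(a) = C1*exp(sqrt(2)*a)


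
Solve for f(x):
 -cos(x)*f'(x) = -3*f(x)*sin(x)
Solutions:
 f(x) = C1/cos(x)^3


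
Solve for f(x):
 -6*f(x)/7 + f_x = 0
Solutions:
 f(x) = C1*exp(6*x/7)


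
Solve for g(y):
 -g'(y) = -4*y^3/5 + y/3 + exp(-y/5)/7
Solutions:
 g(y) = C1 + y^4/5 - y^2/6 + 5*exp(-y/5)/7


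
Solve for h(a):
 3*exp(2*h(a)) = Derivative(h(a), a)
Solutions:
 h(a) = log(-sqrt(-1/(C1 + 3*a))) - log(2)/2
 h(a) = log(-1/(C1 + 3*a))/2 - log(2)/2


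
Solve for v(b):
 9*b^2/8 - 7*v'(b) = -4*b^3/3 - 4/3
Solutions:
 v(b) = C1 + b^4/21 + 3*b^3/56 + 4*b/21


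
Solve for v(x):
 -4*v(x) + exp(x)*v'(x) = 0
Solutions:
 v(x) = C1*exp(-4*exp(-x))


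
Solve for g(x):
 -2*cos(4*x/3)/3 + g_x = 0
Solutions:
 g(x) = C1 + sin(4*x/3)/2


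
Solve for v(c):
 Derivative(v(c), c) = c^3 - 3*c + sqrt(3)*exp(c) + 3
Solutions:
 v(c) = C1 + c^4/4 - 3*c^2/2 + 3*c + sqrt(3)*exp(c)


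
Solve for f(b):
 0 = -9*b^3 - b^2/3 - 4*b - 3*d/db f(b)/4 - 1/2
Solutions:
 f(b) = C1 - 3*b^4 - 4*b^3/27 - 8*b^2/3 - 2*b/3


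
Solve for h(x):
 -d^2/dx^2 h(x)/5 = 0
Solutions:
 h(x) = C1 + C2*x


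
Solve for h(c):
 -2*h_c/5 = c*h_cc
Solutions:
 h(c) = C1 + C2*c^(3/5)


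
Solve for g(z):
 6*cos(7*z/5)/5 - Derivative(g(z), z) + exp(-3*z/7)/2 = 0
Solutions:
 g(z) = C1 + 6*sin(7*z/5)/7 - 7*exp(-3*z/7)/6


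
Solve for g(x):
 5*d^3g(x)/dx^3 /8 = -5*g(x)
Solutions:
 g(x) = C3*exp(-2*x) + (C1*sin(sqrt(3)*x) + C2*cos(sqrt(3)*x))*exp(x)


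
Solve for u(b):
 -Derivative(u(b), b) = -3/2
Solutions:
 u(b) = C1 + 3*b/2


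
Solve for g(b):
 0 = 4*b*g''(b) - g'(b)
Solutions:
 g(b) = C1 + C2*b^(5/4)


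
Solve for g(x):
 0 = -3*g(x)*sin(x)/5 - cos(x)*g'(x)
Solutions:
 g(x) = C1*cos(x)^(3/5)


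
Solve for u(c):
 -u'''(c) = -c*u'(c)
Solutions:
 u(c) = C1 + Integral(C2*airyai(c) + C3*airybi(c), c)


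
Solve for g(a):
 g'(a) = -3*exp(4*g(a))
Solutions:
 g(a) = log(-I*(1/(C1 + 12*a))^(1/4))
 g(a) = log(I*(1/(C1 + 12*a))^(1/4))
 g(a) = log(-(1/(C1 + 12*a))^(1/4))
 g(a) = log(1/(C1 + 12*a))/4


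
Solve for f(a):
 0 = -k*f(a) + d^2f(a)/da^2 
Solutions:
 f(a) = C1*exp(-a*sqrt(k)) + C2*exp(a*sqrt(k))


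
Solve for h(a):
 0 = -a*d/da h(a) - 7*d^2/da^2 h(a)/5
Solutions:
 h(a) = C1 + C2*erf(sqrt(70)*a/14)


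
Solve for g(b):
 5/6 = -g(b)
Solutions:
 g(b) = -5/6


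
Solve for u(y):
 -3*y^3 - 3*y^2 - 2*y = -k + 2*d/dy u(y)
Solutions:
 u(y) = C1 + k*y/2 - 3*y^4/8 - y^3/2 - y^2/2


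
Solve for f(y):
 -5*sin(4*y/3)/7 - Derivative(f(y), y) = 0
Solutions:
 f(y) = C1 + 15*cos(4*y/3)/28


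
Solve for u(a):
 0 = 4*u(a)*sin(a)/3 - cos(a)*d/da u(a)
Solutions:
 u(a) = C1/cos(a)^(4/3)


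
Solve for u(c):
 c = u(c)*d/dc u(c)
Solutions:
 u(c) = -sqrt(C1 + c^2)
 u(c) = sqrt(C1 + c^2)


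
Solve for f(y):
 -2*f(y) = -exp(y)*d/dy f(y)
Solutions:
 f(y) = C1*exp(-2*exp(-y))


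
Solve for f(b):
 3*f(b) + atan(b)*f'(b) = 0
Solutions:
 f(b) = C1*exp(-3*Integral(1/atan(b), b))


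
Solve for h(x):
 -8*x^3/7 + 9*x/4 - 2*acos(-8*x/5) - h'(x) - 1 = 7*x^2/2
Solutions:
 h(x) = C1 - 2*x^4/7 - 7*x^3/6 + 9*x^2/8 - 2*x*acos(-8*x/5) - x - sqrt(25 - 64*x^2)/4


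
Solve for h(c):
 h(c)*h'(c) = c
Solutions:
 h(c) = -sqrt(C1 + c^2)
 h(c) = sqrt(C1 + c^2)


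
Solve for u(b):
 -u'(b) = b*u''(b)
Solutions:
 u(b) = C1 + C2*log(b)


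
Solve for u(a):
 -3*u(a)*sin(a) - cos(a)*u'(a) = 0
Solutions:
 u(a) = C1*cos(a)^3


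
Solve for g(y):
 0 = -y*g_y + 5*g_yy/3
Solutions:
 g(y) = C1 + C2*erfi(sqrt(30)*y/10)


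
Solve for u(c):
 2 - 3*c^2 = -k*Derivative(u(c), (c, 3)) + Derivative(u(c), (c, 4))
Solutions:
 u(c) = C1 + C2*c + C3*c^2 + C4*exp(c*k) + c^5/(20*k) + c^4/(4*k^2) + c^3*(-1/3 + k^(-2))/k


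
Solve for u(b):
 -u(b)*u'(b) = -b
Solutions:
 u(b) = -sqrt(C1 + b^2)
 u(b) = sqrt(C1 + b^2)


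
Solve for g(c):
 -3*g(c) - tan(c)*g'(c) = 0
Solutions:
 g(c) = C1/sin(c)^3


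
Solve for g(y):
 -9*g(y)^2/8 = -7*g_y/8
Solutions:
 g(y) = -7/(C1 + 9*y)


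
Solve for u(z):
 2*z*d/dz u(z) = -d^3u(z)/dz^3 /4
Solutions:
 u(z) = C1 + Integral(C2*airyai(-2*z) + C3*airybi(-2*z), z)


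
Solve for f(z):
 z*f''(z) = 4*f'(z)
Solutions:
 f(z) = C1 + C2*z^5


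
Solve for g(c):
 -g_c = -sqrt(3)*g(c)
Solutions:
 g(c) = C1*exp(sqrt(3)*c)


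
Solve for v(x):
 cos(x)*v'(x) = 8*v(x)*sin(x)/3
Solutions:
 v(x) = C1/cos(x)^(8/3)


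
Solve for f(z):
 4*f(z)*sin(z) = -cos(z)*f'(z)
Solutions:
 f(z) = C1*cos(z)^4


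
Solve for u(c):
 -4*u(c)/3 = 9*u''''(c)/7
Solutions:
 u(c) = (C1*sin(21^(1/4)*c/3) + C2*cos(21^(1/4)*c/3))*exp(-21^(1/4)*c/3) + (C3*sin(21^(1/4)*c/3) + C4*cos(21^(1/4)*c/3))*exp(21^(1/4)*c/3)


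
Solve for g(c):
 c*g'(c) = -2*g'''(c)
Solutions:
 g(c) = C1 + Integral(C2*airyai(-2^(2/3)*c/2) + C3*airybi(-2^(2/3)*c/2), c)


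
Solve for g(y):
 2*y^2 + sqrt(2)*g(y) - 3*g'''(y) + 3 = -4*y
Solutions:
 g(y) = C3*exp(2^(1/6)*3^(2/3)*y/3) - sqrt(2)*y^2 - 2*sqrt(2)*y + (C1*sin(6^(1/6)*y/2) + C2*cos(6^(1/6)*y/2))*exp(-2^(1/6)*3^(2/3)*y/6) - 3*sqrt(2)/2


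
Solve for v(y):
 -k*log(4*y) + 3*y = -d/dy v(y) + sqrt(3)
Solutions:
 v(y) = C1 + k*y*log(y) - k*y + k*y*log(4) - 3*y^2/2 + sqrt(3)*y


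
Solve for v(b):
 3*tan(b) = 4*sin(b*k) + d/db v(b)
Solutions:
 v(b) = C1 - 4*Piecewise((-cos(b*k)/k, Ne(k, 0)), (0, True)) - 3*log(cos(b))


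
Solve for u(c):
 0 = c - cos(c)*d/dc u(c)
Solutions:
 u(c) = C1 + Integral(c/cos(c), c)


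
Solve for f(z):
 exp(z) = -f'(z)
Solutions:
 f(z) = C1 - exp(z)


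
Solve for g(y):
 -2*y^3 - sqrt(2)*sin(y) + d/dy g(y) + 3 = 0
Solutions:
 g(y) = C1 + y^4/2 - 3*y - sqrt(2)*cos(y)


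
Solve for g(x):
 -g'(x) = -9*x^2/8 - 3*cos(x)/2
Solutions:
 g(x) = C1 + 3*x^3/8 + 3*sin(x)/2


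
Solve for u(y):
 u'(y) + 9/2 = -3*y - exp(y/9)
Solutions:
 u(y) = C1 - 3*y^2/2 - 9*y/2 - 9*exp(y/9)


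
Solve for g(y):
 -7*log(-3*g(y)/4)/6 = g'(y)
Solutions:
 6*Integral(1/(log(-_y) - 2*log(2) + log(3)), (_y, g(y)))/7 = C1 - y


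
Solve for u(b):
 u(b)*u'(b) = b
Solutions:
 u(b) = -sqrt(C1 + b^2)
 u(b) = sqrt(C1 + b^2)


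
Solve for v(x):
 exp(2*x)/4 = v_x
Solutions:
 v(x) = C1 + exp(2*x)/8


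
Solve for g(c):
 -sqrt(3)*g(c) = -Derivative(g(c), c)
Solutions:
 g(c) = C1*exp(sqrt(3)*c)


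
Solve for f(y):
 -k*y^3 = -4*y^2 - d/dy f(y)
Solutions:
 f(y) = C1 + k*y^4/4 - 4*y^3/3


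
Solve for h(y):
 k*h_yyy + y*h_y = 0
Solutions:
 h(y) = C1 + Integral(C2*airyai(y*(-1/k)^(1/3)) + C3*airybi(y*(-1/k)^(1/3)), y)


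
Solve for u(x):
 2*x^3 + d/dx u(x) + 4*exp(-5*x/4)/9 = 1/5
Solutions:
 u(x) = C1 - x^4/2 + x/5 + 16*exp(-5*x/4)/45


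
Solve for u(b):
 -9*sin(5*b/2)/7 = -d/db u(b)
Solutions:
 u(b) = C1 - 18*cos(5*b/2)/35


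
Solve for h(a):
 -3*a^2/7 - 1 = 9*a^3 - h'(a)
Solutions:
 h(a) = C1 + 9*a^4/4 + a^3/7 + a


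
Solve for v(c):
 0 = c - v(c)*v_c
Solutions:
 v(c) = -sqrt(C1 + c^2)
 v(c) = sqrt(C1 + c^2)


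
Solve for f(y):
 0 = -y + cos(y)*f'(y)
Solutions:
 f(y) = C1 + Integral(y/cos(y), y)


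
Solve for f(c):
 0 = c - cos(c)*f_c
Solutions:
 f(c) = C1 + Integral(c/cos(c), c)


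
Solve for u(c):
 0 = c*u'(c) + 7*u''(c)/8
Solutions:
 u(c) = C1 + C2*erf(2*sqrt(7)*c/7)


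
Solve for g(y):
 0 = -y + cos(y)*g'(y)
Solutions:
 g(y) = C1 + Integral(y/cos(y), y)


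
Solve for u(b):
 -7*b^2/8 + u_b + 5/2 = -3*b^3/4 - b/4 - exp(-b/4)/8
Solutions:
 u(b) = C1 - 3*b^4/16 + 7*b^3/24 - b^2/8 - 5*b/2 + exp(-b/4)/2


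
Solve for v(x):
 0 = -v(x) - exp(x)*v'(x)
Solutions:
 v(x) = C1*exp(exp(-x))


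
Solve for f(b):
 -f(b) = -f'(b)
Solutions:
 f(b) = C1*exp(b)


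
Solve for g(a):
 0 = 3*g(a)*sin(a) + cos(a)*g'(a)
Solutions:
 g(a) = C1*cos(a)^3


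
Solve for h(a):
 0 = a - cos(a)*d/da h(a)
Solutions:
 h(a) = C1 + Integral(a/cos(a), a)


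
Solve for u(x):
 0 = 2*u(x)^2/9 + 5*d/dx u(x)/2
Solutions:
 u(x) = 45/(C1 + 4*x)


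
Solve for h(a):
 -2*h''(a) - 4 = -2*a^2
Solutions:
 h(a) = C1 + C2*a + a^4/12 - a^2


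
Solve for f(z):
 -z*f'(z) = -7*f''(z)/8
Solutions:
 f(z) = C1 + C2*erfi(2*sqrt(7)*z/7)


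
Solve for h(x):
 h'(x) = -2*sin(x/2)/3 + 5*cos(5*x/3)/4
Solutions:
 h(x) = C1 + 3*sin(5*x/3)/4 + 4*cos(x/2)/3


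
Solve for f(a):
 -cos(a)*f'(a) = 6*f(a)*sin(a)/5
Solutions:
 f(a) = C1*cos(a)^(6/5)


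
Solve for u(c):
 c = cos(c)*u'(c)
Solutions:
 u(c) = C1 + Integral(c/cos(c), c)


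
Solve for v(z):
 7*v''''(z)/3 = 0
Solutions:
 v(z) = C1 + C2*z + C3*z^2 + C4*z^3


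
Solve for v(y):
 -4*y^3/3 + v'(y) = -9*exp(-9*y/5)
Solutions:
 v(y) = C1 + y^4/3 + 5*exp(-9*y/5)


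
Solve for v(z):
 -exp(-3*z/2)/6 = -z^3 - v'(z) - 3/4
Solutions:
 v(z) = C1 - z^4/4 - 3*z/4 - exp(-3*z/2)/9


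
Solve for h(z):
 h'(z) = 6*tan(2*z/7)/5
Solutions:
 h(z) = C1 - 21*log(cos(2*z/7))/5


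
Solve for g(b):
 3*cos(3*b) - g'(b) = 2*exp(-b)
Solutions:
 g(b) = C1 + sin(3*b) + 2*exp(-b)


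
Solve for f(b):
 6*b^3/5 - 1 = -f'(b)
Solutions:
 f(b) = C1 - 3*b^4/10 + b


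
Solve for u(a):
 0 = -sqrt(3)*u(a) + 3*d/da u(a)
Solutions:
 u(a) = C1*exp(sqrt(3)*a/3)


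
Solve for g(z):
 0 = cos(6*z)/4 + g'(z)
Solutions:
 g(z) = C1 - sin(6*z)/24


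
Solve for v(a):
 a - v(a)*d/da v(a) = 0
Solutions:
 v(a) = -sqrt(C1 + a^2)
 v(a) = sqrt(C1 + a^2)


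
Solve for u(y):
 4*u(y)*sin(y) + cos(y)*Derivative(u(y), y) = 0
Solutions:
 u(y) = C1*cos(y)^4


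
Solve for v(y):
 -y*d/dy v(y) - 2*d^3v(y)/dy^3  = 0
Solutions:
 v(y) = C1 + Integral(C2*airyai(-2^(2/3)*y/2) + C3*airybi(-2^(2/3)*y/2), y)


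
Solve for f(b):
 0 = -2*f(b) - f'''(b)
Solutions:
 f(b) = C3*exp(-2^(1/3)*b) + (C1*sin(2^(1/3)*sqrt(3)*b/2) + C2*cos(2^(1/3)*sqrt(3)*b/2))*exp(2^(1/3)*b/2)


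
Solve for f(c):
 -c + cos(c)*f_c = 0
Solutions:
 f(c) = C1 + Integral(c/cos(c), c)


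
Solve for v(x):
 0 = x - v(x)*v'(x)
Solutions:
 v(x) = -sqrt(C1 + x^2)
 v(x) = sqrt(C1 + x^2)


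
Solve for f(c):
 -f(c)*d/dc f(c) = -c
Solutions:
 f(c) = -sqrt(C1 + c^2)
 f(c) = sqrt(C1 + c^2)


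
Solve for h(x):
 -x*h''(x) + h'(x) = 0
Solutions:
 h(x) = C1 + C2*x^2


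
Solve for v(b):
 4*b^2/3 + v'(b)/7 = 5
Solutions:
 v(b) = C1 - 28*b^3/9 + 35*b


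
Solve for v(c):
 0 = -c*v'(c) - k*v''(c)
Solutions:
 v(c) = C1 + C2*sqrt(k)*erf(sqrt(2)*c*sqrt(1/k)/2)


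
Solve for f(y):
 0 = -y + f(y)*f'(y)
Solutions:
 f(y) = -sqrt(C1 + y^2)
 f(y) = sqrt(C1 + y^2)


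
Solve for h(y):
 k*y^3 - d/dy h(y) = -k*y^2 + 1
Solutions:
 h(y) = C1 + k*y^4/4 + k*y^3/3 - y


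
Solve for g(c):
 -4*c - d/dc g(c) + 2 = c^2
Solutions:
 g(c) = C1 - c^3/3 - 2*c^2 + 2*c


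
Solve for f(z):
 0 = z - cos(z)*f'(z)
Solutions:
 f(z) = C1 + Integral(z/cos(z), z)


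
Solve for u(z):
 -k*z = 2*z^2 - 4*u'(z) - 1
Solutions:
 u(z) = C1 + k*z^2/8 + z^3/6 - z/4


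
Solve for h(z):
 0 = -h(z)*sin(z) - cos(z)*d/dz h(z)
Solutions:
 h(z) = C1*cos(z)


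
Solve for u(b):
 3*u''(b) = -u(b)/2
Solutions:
 u(b) = C1*sin(sqrt(6)*b/6) + C2*cos(sqrt(6)*b/6)


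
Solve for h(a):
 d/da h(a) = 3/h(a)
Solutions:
 h(a) = -sqrt(C1 + 6*a)
 h(a) = sqrt(C1 + 6*a)


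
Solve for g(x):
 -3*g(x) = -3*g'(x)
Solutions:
 g(x) = C1*exp(x)


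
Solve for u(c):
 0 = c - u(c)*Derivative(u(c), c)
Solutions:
 u(c) = -sqrt(C1 + c^2)
 u(c) = sqrt(C1 + c^2)


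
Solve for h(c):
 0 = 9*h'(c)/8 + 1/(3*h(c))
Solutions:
 h(c) = -sqrt(C1 - 48*c)/9
 h(c) = sqrt(C1 - 48*c)/9


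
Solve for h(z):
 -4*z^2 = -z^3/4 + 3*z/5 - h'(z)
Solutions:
 h(z) = C1 - z^4/16 + 4*z^3/3 + 3*z^2/10


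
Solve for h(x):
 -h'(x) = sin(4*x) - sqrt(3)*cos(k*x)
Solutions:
 h(x) = C1 + cos(4*x)/4 + sqrt(3)*sin(k*x)/k


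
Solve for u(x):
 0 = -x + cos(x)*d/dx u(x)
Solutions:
 u(x) = C1 + Integral(x/cos(x), x)


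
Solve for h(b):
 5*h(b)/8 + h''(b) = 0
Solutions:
 h(b) = C1*sin(sqrt(10)*b/4) + C2*cos(sqrt(10)*b/4)


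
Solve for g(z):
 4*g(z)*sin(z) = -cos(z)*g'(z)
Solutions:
 g(z) = C1*cos(z)^4


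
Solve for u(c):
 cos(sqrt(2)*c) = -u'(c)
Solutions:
 u(c) = C1 - sqrt(2)*sin(sqrt(2)*c)/2


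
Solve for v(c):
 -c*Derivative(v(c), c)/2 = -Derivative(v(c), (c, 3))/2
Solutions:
 v(c) = C1 + Integral(C2*airyai(c) + C3*airybi(c), c)


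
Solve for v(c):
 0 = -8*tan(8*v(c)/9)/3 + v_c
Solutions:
 v(c) = -9*asin(C1*exp(64*c/27))/8 + 9*pi/8
 v(c) = 9*asin(C1*exp(64*c/27))/8


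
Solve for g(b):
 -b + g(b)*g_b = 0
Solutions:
 g(b) = -sqrt(C1 + b^2)
 g(b) = sqrt(C1 + b^2)


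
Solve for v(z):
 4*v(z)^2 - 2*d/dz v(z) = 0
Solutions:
 v(z) = -1/(C1 + 2*z)


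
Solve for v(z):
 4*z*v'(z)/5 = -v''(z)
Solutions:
 v(z) = C1 + C2*erf(sqrt(10)*z/5)


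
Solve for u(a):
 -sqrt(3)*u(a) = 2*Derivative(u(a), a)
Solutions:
 u(a) = C1*exp(-sqrt(3)*a/2)


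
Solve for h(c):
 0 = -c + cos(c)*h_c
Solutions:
 h(c) = C1 + Integral(c/cos(c), c)


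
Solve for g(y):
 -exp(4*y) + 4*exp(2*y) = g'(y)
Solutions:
 g(y) = C1 - exp(4*y)/4 + 2*exp(2*y)


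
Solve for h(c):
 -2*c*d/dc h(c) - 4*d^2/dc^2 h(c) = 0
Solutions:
 h(c) = C1 + C2*erf(c/2)


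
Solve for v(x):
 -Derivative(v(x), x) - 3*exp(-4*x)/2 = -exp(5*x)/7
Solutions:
 v(x) = C1 + exp(5*x)/35 + 3*exp(-4*x)/8


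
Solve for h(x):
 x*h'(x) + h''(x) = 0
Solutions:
 h(x) = C1 + C2*erf(sqrt(2)*x/2)


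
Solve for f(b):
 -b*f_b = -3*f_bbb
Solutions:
 f(b) = C1 + Integral(C2*airyai(3^(2/3)*b/3) + C3*airybi(3^(2/3)*b/3), b)


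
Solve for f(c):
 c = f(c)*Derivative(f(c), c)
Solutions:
 f(c) = -sqrt(C1 + c^2)
 f(c) = sqrt(C1 + c^2)


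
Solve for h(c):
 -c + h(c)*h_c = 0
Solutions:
 h(c) = -sqrt(C1 + c^2)
 h(c) = sqrt(C1 + c^2)


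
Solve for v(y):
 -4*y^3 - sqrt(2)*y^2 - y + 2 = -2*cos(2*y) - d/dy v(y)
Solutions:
 v(y) = C1 + y^4 + sqrt(2)*y^3/3 + y^2/2 - 2*y - 2*sin(y)*cos(y)


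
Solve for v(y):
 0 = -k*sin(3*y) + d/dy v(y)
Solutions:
 v(y) = C1 - k*cos(3*y)/3


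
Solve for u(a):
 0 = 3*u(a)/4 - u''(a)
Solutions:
 u(a) = C1*exp(-sqrt(3)*a/2) + C2*exp(sqrt(3)*a/2)


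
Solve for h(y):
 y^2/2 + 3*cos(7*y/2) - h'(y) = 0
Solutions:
 h(y) = C1 + y^3/6 + 6*sin(7*y/2)/7


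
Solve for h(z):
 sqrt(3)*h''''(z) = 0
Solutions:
 h(z) = C1 + C2*z + C3*z^2 + C4*z^3


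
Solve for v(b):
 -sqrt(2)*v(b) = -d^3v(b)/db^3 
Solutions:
 v(b) = C3*exp(2^(1/6)*b) + (C1*sin(2^(1/6)*sqrt(3)*b/2) + C2*cos(2^(1/6)*sqrt(3)*b/2))*exp(-2^(1/6)*b/2)


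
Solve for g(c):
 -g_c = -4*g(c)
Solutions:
 g(c) = C1*exp(4*c)


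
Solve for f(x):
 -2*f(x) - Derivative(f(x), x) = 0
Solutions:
 f(x) = C1*exp(-2*x)


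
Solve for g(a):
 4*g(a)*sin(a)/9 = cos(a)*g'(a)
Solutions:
 g(a) = C1/cos(a)^(4/9)


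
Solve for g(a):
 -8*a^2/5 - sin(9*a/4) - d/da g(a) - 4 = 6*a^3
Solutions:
 g(a) = C1 - 3*a^4/2 - 8*a^3/15 - 4*a + 4*cos(9*a/4)/9


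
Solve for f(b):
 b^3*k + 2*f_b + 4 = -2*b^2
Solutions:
 f(b) = C1 - b^4*k/8 - b^3/3 - 2*b


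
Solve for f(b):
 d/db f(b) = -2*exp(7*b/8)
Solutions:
 f(b) = C1 - 16*exp(7*b/8)/7


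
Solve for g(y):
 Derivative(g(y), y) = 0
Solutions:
 g(y) = C1


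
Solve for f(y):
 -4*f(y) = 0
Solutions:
 f(y) = 0


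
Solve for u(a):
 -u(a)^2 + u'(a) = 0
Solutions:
 u(a) = -1/(C1 + a)


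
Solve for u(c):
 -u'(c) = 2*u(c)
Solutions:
 u(c) = C1*exp(-2*c)


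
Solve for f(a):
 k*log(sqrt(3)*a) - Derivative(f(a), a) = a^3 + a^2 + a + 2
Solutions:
 f(a) = C1 - a^4/4 - a^3/3 - a^2/2 + a*k*log(a) - a*k + a*k*log(3)/2 - 2*a


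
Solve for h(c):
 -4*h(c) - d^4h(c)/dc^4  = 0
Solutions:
 h(c) = (C1*sin(c) + C2*cos(c))*exp(-c) + (C3*sin(c) + C4*cos(c))*exp(c)


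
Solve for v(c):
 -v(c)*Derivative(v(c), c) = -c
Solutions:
 v(c) = -sqrt(C1 + c^2)
 v(c) = sqrt(C1 + c^2)


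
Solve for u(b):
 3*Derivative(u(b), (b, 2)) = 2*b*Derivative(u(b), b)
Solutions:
 u(b) = C1 + C2*erfi(sqrt(3)*b/3)


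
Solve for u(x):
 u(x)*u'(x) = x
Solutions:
 u(x) = -sqrt(C1 + x^2)
 u(x) = sqrt(C1 + x^2)


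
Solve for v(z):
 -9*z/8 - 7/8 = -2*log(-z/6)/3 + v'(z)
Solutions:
 v(z) = C1 - 9*z^2/16 + 2*z*log(-z)/3 + z*(-37 - 16*log(6))/24


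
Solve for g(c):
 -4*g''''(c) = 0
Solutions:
 g(c) = C1 + C2*c + C3*c^2 + C4*c^3


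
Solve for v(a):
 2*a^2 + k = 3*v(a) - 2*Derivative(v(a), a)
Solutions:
 v(a) = C1*exp(3*a/2) + 2*a^2/3 + 8*a/9 + k/3 + 16/27


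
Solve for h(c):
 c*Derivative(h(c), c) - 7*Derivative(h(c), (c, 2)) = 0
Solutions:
 h(c) = C1 + C2*erfi(sqrt(14)*c/14)


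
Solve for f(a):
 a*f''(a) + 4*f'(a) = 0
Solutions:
 f(a) = C1 + C2/a^3


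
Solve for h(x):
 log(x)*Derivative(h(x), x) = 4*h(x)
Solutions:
 h(x) = C1*exp(4*li(x))


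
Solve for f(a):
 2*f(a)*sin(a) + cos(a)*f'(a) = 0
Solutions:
 f(a) = C1*cos(a)^2


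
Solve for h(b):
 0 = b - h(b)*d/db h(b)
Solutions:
 h(b) = -sqrt(C1 + b^2)
 h(b) = sqrt(C1 + b^2)


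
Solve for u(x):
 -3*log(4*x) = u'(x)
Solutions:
 u(x) = C1 - 3*x*log(x) - x*log(64) + 3*x


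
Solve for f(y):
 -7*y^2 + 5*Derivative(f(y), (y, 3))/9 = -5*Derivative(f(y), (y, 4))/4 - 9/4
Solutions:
 f(y) = C1 + C2*y + C3*y^2 + C4*exp(-4*y/9) + 21*y^5/100 - 189*y^4/80 + 1647*y^3/80


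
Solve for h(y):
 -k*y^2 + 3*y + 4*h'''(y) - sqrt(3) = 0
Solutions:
 h(y) = C1 + C2*y + C3*y^2 + k*y^5/240 - y^4/32 + sqrt(3)*y^3/24


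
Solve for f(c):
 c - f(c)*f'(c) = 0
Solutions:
 f(c) = -sqrt(C1 + c^2)
 f(c) = sqrt(C1 + c^2)


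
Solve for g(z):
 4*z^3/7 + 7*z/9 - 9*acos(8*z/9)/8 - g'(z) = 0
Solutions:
 g(z) = C1 + z^4/7 + 7*z^2/18 - 9*z*acos(8*z/9)/8 + 9*sqrt(81 - 64*z^2)/64


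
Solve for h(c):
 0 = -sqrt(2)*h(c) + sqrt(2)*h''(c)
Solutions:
 h(c) = C1*exp(-c) + C2*exp(c)


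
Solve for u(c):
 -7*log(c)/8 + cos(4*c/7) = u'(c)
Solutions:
 u(c) = C1 - 7*c*log(c)/8 + 7*c/8 + 7*sin(4*c/7)/4


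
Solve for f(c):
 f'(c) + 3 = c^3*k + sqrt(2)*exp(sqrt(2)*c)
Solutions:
 f(c) = C1 + c^4*k/4 - 3*c + exp(sqrt(2)*c)


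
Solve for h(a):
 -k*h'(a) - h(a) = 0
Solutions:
 h(a) = C1*exp(-a/k)


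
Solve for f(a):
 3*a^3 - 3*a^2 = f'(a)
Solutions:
 f(a) = C1 + 3*a^4/4 - a^3


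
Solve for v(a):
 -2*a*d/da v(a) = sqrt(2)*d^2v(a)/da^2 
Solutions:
 v(a) = C1 + C2*erf(2^(3/4)*a/2)


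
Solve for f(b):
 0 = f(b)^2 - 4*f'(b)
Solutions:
 f(b) = -4/(C1 + b)


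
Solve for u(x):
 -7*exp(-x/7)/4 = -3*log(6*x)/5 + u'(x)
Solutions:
 u(x) = C1 + 3*x*log(x)/5 + 3*x*(-1 + log(6))/5 + 49*exp(-x/7)/4


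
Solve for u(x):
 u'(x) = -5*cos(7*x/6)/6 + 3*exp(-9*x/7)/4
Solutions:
 u(x) = C1 - 5*sin(7*x/6)/7 - 7*exp(-9*x/7)/12


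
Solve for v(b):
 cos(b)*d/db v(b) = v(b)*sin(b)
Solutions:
 v(b) = C1/cos(b)


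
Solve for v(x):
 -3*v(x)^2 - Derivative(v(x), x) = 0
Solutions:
 v(x) = 1/(C1 + 3*x)


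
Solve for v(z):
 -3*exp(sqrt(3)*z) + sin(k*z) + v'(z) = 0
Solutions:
 v(z) = C1 + sqrt(3)*exp(sqrt(3)*z) + cos(k*z)/k


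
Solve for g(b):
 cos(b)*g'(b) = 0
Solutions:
 g(b) = C1


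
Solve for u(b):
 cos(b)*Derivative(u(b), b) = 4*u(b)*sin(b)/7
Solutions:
 u(b) = C1/cos(b)^(4/7)


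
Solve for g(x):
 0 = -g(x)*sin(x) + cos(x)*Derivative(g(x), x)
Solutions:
 g(x) = C1/cos(x)


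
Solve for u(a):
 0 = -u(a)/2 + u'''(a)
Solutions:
 u(a) = C3*exp(2^(2/3)*a/2) + (C1*sin(2^(2/3)*sqrt(3)*a/4) + C2*cos(2^(2/3)*sqrt(3)*a/4))*exp(-2^(2/3)*a/4)


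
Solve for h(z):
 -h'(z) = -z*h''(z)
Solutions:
 h(z) = C1 + C2*z^2


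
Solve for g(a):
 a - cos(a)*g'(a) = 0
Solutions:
 g(a) = C1 + Integral(a/cos(a), a)


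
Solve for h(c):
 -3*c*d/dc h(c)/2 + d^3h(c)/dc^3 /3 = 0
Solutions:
 h(c) = C1 + Integral(C2*airyai(6^(2/3)*c/2) + C3*airybi(6^(2/3)*c/2), c)


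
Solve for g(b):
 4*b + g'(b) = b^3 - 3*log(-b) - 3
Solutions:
 g(b) = C1 + b^4/4 - 2*b^2 - 3*b*log(-b)


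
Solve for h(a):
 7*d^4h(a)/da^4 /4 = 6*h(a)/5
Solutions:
 h(a) = C1*exp(-24^(1/4)*35^(3/4)*a/35) + C2*exp(24^(1/4)*35^(3/4)*a/35) + C3*sin(24^(1/4)*35^(3/4)*a/35) + C4*cos(24^(1/4)*35^(3/4)*a/35)


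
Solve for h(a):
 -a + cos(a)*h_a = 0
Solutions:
 h(a) = C1 + Integral(a/cos(a), a)


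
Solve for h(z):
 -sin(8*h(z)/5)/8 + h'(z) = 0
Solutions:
 -z/8 + 5*log(cos(8*h(z)/5) - 1)/16 - 5*log(cos(8*h(z)/5) + 1)/16 = C1


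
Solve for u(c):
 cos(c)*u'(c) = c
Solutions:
 u(c) = C1 + Integral(c/cos(c), c)


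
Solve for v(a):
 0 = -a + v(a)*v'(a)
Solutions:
 v(a) = -sqrt(C1 + a^2)
 v(a) = sqrt(C1 + a^2)


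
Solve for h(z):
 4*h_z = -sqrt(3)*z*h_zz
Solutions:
 h(z) = C1 + C2*z^(1 - 4*sqrt(3)/3)


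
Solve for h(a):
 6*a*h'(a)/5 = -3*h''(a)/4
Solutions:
 h(a) = C1 + C2*erf(2*sqrt(5)*a/5)


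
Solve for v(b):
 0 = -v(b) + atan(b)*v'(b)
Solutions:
 v(b) = C1*exp(Integral(1/atan(b), b))


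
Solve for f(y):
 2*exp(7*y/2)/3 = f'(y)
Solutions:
 f(y) = C1 + 4*exp(7*y/2)/21


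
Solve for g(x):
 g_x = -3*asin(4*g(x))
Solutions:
 Integral(1/asin(4*_y), (_y, g(x))) = C1 - 3*x


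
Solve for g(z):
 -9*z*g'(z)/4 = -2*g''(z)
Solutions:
 g(z) = C1 + C2*erfi(3*z/4)


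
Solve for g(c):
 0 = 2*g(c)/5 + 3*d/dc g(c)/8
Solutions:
 g(c) = C1*exp(-16*c/15)


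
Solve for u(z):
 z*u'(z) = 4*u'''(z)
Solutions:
 u(z) = C1 + Integral(C2*airyai(2^(1/3)*z/2) + C3*airybi(2^(1/3)*z/2), z)


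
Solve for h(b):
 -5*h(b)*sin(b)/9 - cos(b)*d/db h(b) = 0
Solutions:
 h(b) = C1*cos(b)^(5/9)


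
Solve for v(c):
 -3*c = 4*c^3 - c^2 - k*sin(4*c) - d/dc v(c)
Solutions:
 v(c) = C1 + c^4 - c^3/3 + 3*c^2/2 + k*cos(4*c)/4


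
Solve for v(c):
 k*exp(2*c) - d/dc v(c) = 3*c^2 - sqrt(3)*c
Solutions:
 v(c) = C1 - c^3 + sqrt(3)*c^2/2 + k*exp(2*c)/2


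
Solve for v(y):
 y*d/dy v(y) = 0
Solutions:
 v(y) = C1


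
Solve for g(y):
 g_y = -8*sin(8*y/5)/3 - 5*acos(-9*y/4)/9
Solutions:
 g(y) = C1 - 5*y*acos(-9*y/4)/9 - 5*sqrt(16 - 81*y^2)/81 + 5*cos(8*y/5)/3


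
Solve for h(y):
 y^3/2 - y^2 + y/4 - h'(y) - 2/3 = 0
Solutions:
 h(y) = C1 + y^4/8 - y^3/3 + y^2/8 - 2*y/3


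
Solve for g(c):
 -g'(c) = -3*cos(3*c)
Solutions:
 g(c) = C1 + sin(3*c)


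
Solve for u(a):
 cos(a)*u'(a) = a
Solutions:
 u(a) = C1 + Integral(a/cos(a), a)


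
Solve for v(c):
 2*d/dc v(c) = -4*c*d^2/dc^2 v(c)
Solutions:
 v(c) = C1 + C2*sqrt(c)


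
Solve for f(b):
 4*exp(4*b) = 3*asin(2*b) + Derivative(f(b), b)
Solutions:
 f(b) = C1 - 3*b*asin(2*b) - 3*sqrt(1 - 4*b^2)/2 + exp(4*b)


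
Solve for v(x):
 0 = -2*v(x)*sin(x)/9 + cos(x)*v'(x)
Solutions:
 v(x) = C1/cos(x)^(2/9)


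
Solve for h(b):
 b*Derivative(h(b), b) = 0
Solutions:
 h(b) = C1


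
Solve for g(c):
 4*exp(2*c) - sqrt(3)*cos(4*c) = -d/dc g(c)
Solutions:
 g(c) = C1 - 2*exp(2*c) + sqrt(3)*sin(4*c)/4


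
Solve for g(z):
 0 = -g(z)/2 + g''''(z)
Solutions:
 g(z) = C1*exp(-2^(3/4)*z/2) + C2*exp(2^(3/4)*z/2) + C3*sin(2^(3/4)*z/2) + C4*cos(2^(3/4)*z/2)


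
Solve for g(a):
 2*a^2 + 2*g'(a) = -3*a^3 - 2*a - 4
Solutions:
 g(a) = C1 - 3*a^4/8 - a^3/3 - a^2/2 - 2*a


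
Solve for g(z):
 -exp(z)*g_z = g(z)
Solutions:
 g(z) = C1*exp(exp(-z))


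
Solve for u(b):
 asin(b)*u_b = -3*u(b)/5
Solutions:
 u(b) = C1*exp(-3*Integral(1/asin(b), b)/5)


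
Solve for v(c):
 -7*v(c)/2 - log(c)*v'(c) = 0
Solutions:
 v(c) = C1*exp(-7*li(c)/2)


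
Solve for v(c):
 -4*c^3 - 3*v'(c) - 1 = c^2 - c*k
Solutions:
 v(c) = C1 - c^4/3 - c^3/9 + c^2*k/6 - c/3


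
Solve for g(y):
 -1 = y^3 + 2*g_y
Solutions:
 g(y) = C1 - y^4/8 - y/2


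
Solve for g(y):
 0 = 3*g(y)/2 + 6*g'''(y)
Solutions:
 g(y) = C3*exp(-2^(1/3)*y/2) + (C1*sin(2^(1/3)*sqrt(3)*y/4) + C2*cos(2^(1/3)*sqrt(3)*y/4))*exp(2^(1/3)*y/4)


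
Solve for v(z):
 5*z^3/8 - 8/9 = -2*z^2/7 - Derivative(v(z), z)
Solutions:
 v(z) = C1 - 5*z^4/32 - 2*z^3/21 + 8*z/9


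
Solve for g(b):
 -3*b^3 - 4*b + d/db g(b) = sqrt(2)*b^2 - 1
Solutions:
 g(b) = C1 + 3*b^4/4 + sqrt(2)*b^3/3 + 2*b^2 - b


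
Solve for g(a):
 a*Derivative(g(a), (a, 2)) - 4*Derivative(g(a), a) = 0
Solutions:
 g(a) = C1 + C2*a^5


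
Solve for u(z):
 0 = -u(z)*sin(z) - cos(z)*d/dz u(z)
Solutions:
 u(z) = C1*cos(z)


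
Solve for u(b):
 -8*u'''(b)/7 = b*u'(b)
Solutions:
 u(b) = C1 + Integral(C2*airyai(-7^(1/3)*b/2) + C3*airybi(-7^(1/3)*b/2), b)


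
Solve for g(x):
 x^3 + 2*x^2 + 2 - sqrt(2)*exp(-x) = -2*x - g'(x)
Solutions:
 g(x) = C1 - x^4/4 - 2*x^3/3 - x^2 - 2*x - sqrt(2)*exp(-x)


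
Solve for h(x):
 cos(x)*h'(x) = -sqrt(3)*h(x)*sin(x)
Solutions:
 h(x) = C1*cos(x)^(sqrt(3))


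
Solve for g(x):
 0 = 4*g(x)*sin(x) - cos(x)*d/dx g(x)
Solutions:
 g(x) = C1/cos(x)^4


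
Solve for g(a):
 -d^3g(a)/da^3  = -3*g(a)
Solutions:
 g(a) = C3*exp(3^(1/3)*a) + (C1*sin(3^(5/6)*a/2) + C2*cos(3^(5/6)*a/2))*exp(-3^(1/3)*a/2)


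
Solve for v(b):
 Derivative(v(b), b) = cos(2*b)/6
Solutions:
 v(b) = C1 + sin(2*b)/12


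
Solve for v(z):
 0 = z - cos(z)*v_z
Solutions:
 v(z) = C1 + Integral(z/cos(z), z)


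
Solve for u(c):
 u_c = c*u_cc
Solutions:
 u(c) = C1 + C2*c^2


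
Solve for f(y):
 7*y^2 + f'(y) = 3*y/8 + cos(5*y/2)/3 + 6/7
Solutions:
 f(y) = C1 - 7*y^3/3 + 3*y^2/16 + 6*y/7 + 2*sin(5*y/2)/15


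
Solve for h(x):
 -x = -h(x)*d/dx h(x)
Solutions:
 h(x) = -sqrt(C1 + x^2)
 h(x) = sqrt(C1 + x^2)


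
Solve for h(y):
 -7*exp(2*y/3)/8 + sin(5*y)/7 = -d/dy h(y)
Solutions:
 h(y) = C1 + 21*exp(2*y/3)/16 + cos(5*y)/35


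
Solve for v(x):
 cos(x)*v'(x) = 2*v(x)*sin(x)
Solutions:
 v(x) = C1/cos(x)^2


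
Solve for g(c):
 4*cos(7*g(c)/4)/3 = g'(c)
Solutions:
 -4*c/3 - 2*log(sin(7*g(c)/4) - 1)/7 + 2*log(sin(7*g(c)/4) + 1)/7 = C1


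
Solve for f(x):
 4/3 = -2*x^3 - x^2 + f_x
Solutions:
 f(x) = C1 + x^4/2 + x^3/3 + 4*x/3


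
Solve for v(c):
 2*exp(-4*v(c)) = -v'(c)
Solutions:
 v(c) = log(-I*(C1 - 8*c)^(1/4))
 v(c) = log(I*(C1 - 8*c)^(1/4))
 v(c) = log(-(C1 - 8*c)^(1/4))
 v(c) = log(C1 - 8*c)/4


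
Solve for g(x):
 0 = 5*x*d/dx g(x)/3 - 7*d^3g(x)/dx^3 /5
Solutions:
 g(x) = C1 + Integral(C2*airyai(105^(2/3)*x/21) + C3*airybi(105^(2/3)*x/21), x)


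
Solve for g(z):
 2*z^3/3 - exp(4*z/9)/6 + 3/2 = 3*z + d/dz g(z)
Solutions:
 g(z) = C1 + z^4/6 - 3*z^2/2 + 3*z/2 - 3*exp(4*z/9)/8


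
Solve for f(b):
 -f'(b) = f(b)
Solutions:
 f(b) = C1*exp(-b)


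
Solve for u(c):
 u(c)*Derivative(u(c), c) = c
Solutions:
 u(c) = -sqrt(C1 + c^2)
 u(c) = sqrt(C1 + c^2)


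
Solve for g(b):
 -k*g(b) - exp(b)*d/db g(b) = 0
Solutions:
 g(b) = C1*exp(k*exp(-b))


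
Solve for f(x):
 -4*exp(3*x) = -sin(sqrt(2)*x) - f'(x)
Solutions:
 f(x) = C1 + 4*exp(3*x)/3 + sqrt(2)*cos(sqrt(2)*x)/2


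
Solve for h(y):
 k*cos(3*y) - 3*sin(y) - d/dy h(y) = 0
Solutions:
 h(y) = C1 + k*sin(3*y)/3 + 3*cos(y)


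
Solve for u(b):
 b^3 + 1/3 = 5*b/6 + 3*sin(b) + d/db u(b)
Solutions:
 u(b) = C1 + b^4/4 - 5*b^2/12 + b/3 + 3*cos(b)


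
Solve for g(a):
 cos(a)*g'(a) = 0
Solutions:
 g(a) = C1


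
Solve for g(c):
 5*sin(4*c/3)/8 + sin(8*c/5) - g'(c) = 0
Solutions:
 g(c) = C1 - 15*cos(4*c/3)/32 - 5*cos(8*c/5)/8


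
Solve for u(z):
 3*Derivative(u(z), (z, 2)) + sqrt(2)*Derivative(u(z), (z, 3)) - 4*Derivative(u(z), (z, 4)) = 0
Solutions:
 u(z) = C1 + C2*z + C3*exp(-sqrt(2)*z/2) + C4*exp(3*sqrt(2)*z/4)


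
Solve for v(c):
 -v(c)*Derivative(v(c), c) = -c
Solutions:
 v(c) = -sqrt(C1 + c^2)
 v(c) = sqrt(C1 + c^2)


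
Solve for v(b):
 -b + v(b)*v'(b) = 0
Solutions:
 v(b) = -sqrt(C1 + b^2)
 v(b) = sqrt(C1 + b^2)


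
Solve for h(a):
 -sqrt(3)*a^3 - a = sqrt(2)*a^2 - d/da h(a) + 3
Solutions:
 h(a) = C1 + sqrt(3)*a^4/4 + sqrt(2)*a^3/3 + a^2/2 + 3*a


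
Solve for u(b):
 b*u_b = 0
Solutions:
 u(b) = C1


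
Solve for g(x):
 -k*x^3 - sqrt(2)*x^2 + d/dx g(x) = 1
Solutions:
 g(x) = C1 + k*x^4/4 + sqrt(2)*x^3/3 + x


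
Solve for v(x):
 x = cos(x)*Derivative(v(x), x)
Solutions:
 v(x) = C1 + Integral(x/cos(x), x)


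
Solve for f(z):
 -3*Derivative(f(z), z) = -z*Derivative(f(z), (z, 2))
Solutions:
 f(z) = C1 + C2*z^4


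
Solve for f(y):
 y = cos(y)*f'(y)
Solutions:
 f(y) = C1 + Integral(y/cos(y), y)


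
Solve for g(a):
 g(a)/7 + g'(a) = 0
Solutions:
 g(a) = C1*exp(-a/7)


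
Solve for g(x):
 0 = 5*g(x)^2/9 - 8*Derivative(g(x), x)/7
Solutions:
 g(x) = -72/(C1 + 35*x)


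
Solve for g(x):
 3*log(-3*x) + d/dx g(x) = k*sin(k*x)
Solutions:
 g(x) = C1 + k*Piecewise((-cos(k*x)/k, Ne(k, 0)), (0, True)) - 3*x*log(-x) - 3*x*log(3) + 3*x


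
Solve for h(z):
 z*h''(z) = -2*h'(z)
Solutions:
 h(z) = C1 + C2/z


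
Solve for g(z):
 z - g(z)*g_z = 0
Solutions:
 g(z) = -sqrt(C1 + z^2)
 g(z) = sqrt(C1 + z^2)


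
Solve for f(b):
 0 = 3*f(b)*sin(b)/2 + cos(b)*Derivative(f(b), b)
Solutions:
 f(b) = C1*cos(b)^(3/2)


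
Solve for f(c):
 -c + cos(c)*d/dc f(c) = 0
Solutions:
 f(c) = C1 + Integral(c/cos(c), c)


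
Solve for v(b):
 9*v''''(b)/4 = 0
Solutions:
 v(b) = C1 + C2*b + C3*b^2 + C4*b^3


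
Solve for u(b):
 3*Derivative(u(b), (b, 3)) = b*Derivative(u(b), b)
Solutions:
 u(b) = C1 + Integral(C2*airyai(3^(2/3)*b/3) + C3*airybi(3^(2/3)*b/3), b)


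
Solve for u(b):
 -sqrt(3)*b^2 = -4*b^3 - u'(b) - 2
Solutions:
 u(b) = C1 - b^4 + sqrt(3)*b^3/3 - 2*b


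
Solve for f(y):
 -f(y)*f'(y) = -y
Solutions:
 f(y) = -sqrt(C1 + y^2)
 f(y) = sqrt(C1 + y^2)


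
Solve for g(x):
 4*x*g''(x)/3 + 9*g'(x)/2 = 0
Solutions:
 g(x) = C1 + C2/x^(19/8)
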